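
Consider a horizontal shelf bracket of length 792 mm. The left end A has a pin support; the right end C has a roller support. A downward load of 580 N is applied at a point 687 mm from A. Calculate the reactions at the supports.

ΣM about A: C_y·792 − 580·687 = 0 → C_y = 398460/792 = 503.106 ≈ 503.1 N.
ΣF_y = 0: A_y + 503.106 − 580 = 0 → A_y = 76.89 N.
ΣF_x = 0: no horizontal applied forces, so A_x = 0.

A_x = 0, A_y = 76.89 N, C_y = 503.1 N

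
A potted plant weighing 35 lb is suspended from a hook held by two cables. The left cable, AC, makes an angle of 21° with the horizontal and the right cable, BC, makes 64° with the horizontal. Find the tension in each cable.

T_AC = 15.40 lb, T_BC = 32.80 lb

ΣF_x = 0: −T_AC·cos21° + T_BC·cos64° = 0 → T_BC = 2.12966·T_AC.
ΣF_y = 0: T_AC·sin21° + T_BC·sin64° = 35.
Substitute: T_AC·(0.358368 + 2.12966·0.898794) = 35 → T_AC = 15.4016 ≈ 15.40 lb.
Then T_BC = 2.12966 × 15.4016 = 32.80 lb.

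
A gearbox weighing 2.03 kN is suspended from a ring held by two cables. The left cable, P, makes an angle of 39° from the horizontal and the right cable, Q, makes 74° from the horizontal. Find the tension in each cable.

ΣF_x = 0: −T_P·cos39° + T_Q·cos74° = 0 → T_Q = 2.81945·T_P.
ΣF_y = 0: T_P·sin39° + T_Q·sin74° = 2.03.
Substitute: T_P·(0.62932 + 2.81945·0.961262) = 2.03 → T_P = 0.607866 ≈ 0.6079 kN.
Then T_Q = 2.81945 × 0.607866 = 1.714 kN.

T_P = 0.6079 kN, T_Q = 1.714 kN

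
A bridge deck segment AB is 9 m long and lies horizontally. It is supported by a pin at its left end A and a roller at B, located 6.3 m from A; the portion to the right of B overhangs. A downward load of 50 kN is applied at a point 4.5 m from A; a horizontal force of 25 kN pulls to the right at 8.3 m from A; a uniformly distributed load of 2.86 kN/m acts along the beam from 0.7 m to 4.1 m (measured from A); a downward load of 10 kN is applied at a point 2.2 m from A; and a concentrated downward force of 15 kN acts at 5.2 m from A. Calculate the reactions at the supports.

Resultant of the distributed load: 2.86 × 3.4 = 9.724 kN at 2.4 m from A.
Moments about A: B_y·6.3 − 50·4.5 − (2.86·3.4)·2.4 − 10·2.2 − 15·5.2 = 0 → B_y = 348.3376/6.3 = 55.2917 ≈ 55.29 kN.
ΣF_y = 0: A_y + 55.2917 − 50 − 2.86·3.4 − 10 − 15 = 0 → A_y = 29.43 kN.
ΣF_x = 0: A_x + 25 = 0 → A_x = -25.00 kN.

A_x = -25.00 kN, A_y = 29.43 kN, B_y = 55.29 kN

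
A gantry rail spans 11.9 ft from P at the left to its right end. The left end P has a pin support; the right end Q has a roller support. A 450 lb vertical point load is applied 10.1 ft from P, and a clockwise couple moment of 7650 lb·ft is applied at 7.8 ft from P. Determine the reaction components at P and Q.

Taking moments about P: Q_y·11.9 − 450·10.1 − 7650 = 0 → Q_y = 12195/11.9 = 1024.79 ≈ 1025 lb.
ΣF_y = 0: P_y + 1024.79 − 450 = 0 → P_y = -574.8 lb.
ΣF_x = 0: no horizontal applied forces, so P_x = 0.

P_x = 0, P_y = -574.8 lb, Q_y = 1025 lb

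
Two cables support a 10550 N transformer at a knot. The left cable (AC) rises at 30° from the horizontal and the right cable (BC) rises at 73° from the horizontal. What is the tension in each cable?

T_AC = 3166 N, T_BC = 9377 N

ΣF_x = 0: −T_AC·cos30° + T_BC·cos73° = 0 → T_BC = 2.96207·T_AC.
ΣF_y = 0: T_AC·sin30° + T_BC·sin73° = 10550.
Substitute: T_AC·(0.5 + 2.96207·0.956305) = 10550 → T_AC = 3165.66 ≈ 3166 N.
Then T_BC = 2.96207 × 3165.66 = 9377 N.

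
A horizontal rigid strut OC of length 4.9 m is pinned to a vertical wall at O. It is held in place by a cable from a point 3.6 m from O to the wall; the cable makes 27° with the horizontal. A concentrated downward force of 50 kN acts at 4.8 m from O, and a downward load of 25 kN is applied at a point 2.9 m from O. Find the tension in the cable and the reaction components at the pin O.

T = 191.2 kN, O_x = 170.4 kN, O_y = -11.81 kN

ΣM about O: T·sin27°·3.6 − 50·4.8 − 25·2.9 = 0 → T = 312.5/(3.6·0.45399) = 191.206 ≈ 191.2 kN.
ΣF_x = 0: O_x − T·cos27° = 0 → O_x = 191.206 × 0.891007 = 170.4 kN.
ΣF_y = 0: O_y + T·sin27° − 50 − 25 = 0 → O_y = 75 − 191.206 × 0.45399 = -11.81 kN.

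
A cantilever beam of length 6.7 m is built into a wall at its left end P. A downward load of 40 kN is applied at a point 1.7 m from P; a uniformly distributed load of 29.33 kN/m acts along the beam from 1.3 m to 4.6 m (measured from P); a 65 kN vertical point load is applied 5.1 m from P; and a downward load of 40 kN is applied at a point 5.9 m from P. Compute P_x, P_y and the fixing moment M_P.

P_x = 0, P_y = 241.8 kN, M_P = 921.0 kN·m

Resultant of the distributed load: 29.33 × 3.3 = 96.789 kN at 2.95 m from P.
ΣF_x = 0: P_x = 0.
ΣF_y = 0: P_y − 40 − 29.33·3.3 − 65 − 40 = 0 → P_y = 241.8 kN.
ΣM about P: M_P − 40·1.7 − (29.33·3.3)·2.95 − 65·5.1 − 40·5.9 = 0 → M_P = 921.0 kN·m.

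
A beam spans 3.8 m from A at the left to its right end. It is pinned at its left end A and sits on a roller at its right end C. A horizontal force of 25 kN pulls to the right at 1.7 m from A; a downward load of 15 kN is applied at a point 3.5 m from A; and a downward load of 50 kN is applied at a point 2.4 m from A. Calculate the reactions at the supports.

A_x = -25.00 kN, A_y = 19.61 kN, C_y = 45.39 kN

Taking moments about A: C_y·3.8 − 15·3.5 − 50·2.4 = 0 → C_y = 172.5/3.8 = 45.3947 ≈ 45.39 kN.
ΣF_y = 0: A_y + 45.3947 − 15 − 50 = 0 → A_y = 19.61 kN.
ΣF_x = 0: A_x + 25 = 0 → A_x = -25.00 kN.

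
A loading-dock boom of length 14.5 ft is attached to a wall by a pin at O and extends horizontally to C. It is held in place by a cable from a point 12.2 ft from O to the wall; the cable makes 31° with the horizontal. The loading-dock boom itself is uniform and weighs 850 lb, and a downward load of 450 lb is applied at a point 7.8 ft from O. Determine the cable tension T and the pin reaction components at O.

T = 1539 lb, O_x = 1319 lb, O_y = 507.2 lb

ΣM about O: T·sin31°·12.2 − 850·7.25 − 450·7.8 = 0 → T = 9672.5/(12.2·0.515038) = 1539.36 ≈ 1539 lb.
ΣF_x = 0: O_x − T·cos31° = 0 → O_x = 1539.36 × 0.857167 = 1319 lb.
ΣF_y = 0: O_y + T·sin31° − 850 − 450 = 0 → O_y = 1300 − 1539.36 × 0.515038 = 507.2 lb.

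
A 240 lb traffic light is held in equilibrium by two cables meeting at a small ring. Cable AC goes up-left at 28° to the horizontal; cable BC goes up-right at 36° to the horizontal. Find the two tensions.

T_AC = 216.0 lb, T_BC = 235.8 lb

ΣF_x = 0: −T_AC·cos28° + T_BC·cos36° = 0 → T_BC = 1.09138·T_AC.
ΣF_y = 0: T_AC·sin28° + T_BC·sin36° = 240.
Substitute: T_AC·(0.469472 + 1.09138·0.587785) = 240 → T_AC = 216.028 ≈ 216.0 lb.
Then T_BC = 1.09138 × 216.028 = 235.8 lb.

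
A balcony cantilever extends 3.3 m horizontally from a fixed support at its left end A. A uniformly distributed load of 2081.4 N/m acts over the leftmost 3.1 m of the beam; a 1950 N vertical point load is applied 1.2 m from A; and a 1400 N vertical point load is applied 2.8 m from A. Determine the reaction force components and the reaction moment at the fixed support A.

Resultant of the distributed load: 2081.4 × 3.1 = 6452.34 N at 1.55 m from A.
ΣF_x = 0: A_x = 0.
ΣF_y = 0: A_y − 2081.4·3.1 − 1950 − 1400 = 0 → A_y = 9802 N.
ΣM about A: M_A − (2081.4·3.1)·1.55 − 1950·1.2 − 1400·2.8 = 0 → M_A = 16260 N·m.

A_x = 0, A_y = 9802 N, M_A = 16260 N·m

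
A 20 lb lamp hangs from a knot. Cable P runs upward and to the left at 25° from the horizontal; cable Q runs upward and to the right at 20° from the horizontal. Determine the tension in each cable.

T_P = 26.58 lb, T_Q = 25.63 lb

ΣF_x = 0: −T_P·cos25° + T_Q·cos20° = 0 → T_Q = 0.964473·T_P.
ΣF_y = 0: T_P·sin25° + T_Q·sin20° = 20.
Substitute: T_P·(0.422618 + 0.964473·0.34202) = 20 → T_P = 26.5785 ≈ 26.58 lb.
Then T_Q = 0.964473 × 26.5785 = 25.63 lb.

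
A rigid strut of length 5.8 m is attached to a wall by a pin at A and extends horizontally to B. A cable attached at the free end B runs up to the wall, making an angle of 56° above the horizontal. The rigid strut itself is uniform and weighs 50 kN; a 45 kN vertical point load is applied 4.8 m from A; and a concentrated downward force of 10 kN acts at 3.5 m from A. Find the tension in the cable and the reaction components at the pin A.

ΣM about A: T·sin56°·5.8 − 50·2.9 − 45·4.8 − 10·3.5 = 0 → T = 396/(5.8·0.829038) = 82.3555 ≈ 82.36 kN.
ΣF_x = 0: A_x − T·cos56° = 0 → A_x = 82.3555 × 0.559193 = 46.05 kN.
ΣF_y = 0: A_y + T·sin56° − 50 − 45 − 10 = 0 → A_y = 105 − 82.3555 × 0.829038 = 36.72 kN.

T = 82.36 kN, A_x = 46.05 kN, A_y = 36.72 kN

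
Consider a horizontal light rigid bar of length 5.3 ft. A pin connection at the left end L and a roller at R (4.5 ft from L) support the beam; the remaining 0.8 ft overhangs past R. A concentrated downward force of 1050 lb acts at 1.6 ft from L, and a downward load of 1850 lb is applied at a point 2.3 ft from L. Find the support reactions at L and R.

L_x = 0, L_y = 1581 lb, R_y = 1319 lb

ΣM about L: R_y·4.5 − 1050·1.6 − 1850·2.3 = 0 → R_y = 5935/4.5 = 1318.89 ≈ 1319 lb.
ΣF_y = 0: L_y + 1318.89 − 1050 − 1850 = 0 → L_y = 1581 lb.
ΣF_x = 0: no horizontal applied forces, so L_x = 0.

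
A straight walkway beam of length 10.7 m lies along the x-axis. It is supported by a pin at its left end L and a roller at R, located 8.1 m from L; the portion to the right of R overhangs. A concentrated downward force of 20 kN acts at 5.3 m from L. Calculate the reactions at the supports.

ΣM about L: R_y·8.1 − 20·5.3 = 0 → R_y = 106/8.1 = 13.0864 ≈ 13.09 kN.
ΣF_y = 0: L_y + 13.0864 − 20 = 0 → L_y = 6.914 kN.
ΣF_x = 0: no horizontal applied forces, so L_x = 0.

L_x = 0, L_y = 6.914 kN, R_y = 13.09 kN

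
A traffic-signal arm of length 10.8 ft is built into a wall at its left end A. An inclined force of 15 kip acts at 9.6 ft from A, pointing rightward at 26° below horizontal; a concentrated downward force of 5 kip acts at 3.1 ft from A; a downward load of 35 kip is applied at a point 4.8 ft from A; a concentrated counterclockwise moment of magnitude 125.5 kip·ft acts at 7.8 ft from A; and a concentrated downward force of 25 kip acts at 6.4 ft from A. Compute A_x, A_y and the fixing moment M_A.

ΣF_x = 0: A_x + 15·cos26° = 0 → A_x = -13.48 kip.
ΣF_y = 0: A_y − 15·sin26° − 5 − 35 − 25 = 0 → A_y = 71.58 kip.
ΣM about A: M_A − 15·sin26°·9.6 − 5·3.1 − 35·4.8 + 125.5 − 25·6.4 = 0 → M_A = 281.1 kip·ft.

A_x = -13.48 kip, A_y = 71.58 kip, M_A = 281.1 kip·ft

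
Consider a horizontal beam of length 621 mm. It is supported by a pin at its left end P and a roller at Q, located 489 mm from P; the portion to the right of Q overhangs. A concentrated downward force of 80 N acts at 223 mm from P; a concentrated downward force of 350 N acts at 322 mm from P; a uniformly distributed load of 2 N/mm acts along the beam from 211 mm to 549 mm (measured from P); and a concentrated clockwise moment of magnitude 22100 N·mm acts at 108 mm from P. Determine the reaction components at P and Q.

P_x = 0, P_y = 268.5 N, Q_y = 837.5 N

Resultant of the distributed load: 2 × 338 = 676 N at 380 mm from P.
ΣM about P: Q_y·489 − 80·223 − 350·322 − (2·338)·380 − 22100 = 0 → Q_y = 409520/489 = 837.464 ≈ 837.5 N.
ΣF_y = 0: P_y + 837.464 − 80 − 350 − 2·338 = 0 → P_y = 268.5 N.
ΣF_x = 0: no horizontal applied forces, so P_x = 0.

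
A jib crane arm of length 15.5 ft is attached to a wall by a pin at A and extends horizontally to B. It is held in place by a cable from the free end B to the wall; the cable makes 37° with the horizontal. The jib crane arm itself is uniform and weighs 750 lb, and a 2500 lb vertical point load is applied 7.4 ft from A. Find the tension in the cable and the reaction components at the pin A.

ΣM about A: T·sin37°·15.5 − 750·7.75 − 2500·7.4 = 0 → T = 24312.5/(15.5·0.601815) = 2606.36 ≈ 2606 lb.
ΣF_x = 0: A_x − T·cos37° = 0 → A_x = 2606.36 × 0.798636 = 2082 lb.
ΣF_y = 0: A_y + T·sin37° − 750 − 2500 = 0 → A_y = 3250 − 2606.36 × 0.601815 = 1681 lb.

T = 2606 lb, A_x = 2082 lb, A_y = 1681 lb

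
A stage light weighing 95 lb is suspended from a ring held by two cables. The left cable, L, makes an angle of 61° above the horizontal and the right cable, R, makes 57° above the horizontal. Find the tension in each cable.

ΣF_x = 0: −T_L·cos61° + T_R·cos57° = 0 → T_R = 0.890149·T_L.
ΣF_y = 0: T_L·sin61° + T_R·sin57° = 95.
Substitute: T_L·(0.87462 + 0.890149·0.838671) = 95 → T_L = 58.5999 ≈ 58.60 lb.
Then T_R = 0.890149 × 58.5999 = 52.16 lb.

T_L = 58.60 lb, T_R = 52.16 lb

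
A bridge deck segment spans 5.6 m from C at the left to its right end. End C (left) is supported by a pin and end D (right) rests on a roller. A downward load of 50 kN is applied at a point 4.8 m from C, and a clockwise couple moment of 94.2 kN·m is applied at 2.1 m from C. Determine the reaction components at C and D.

Taking moments about C: D_y·5.6 − 50·4.8 − 94.2 = 0 → D_y = 334.2/5.6 = 59.6786 ≈ 59.68 kN.
ΣF_y = 0: C_y + 59.6786 − 50 = 0 → C_y = -9.679 kN.
ΣF_x = 0: no horizontal applied forces, so C_x = 0.

C_x = 0, C_y = -9.679 kN, D_y = 59.68 kN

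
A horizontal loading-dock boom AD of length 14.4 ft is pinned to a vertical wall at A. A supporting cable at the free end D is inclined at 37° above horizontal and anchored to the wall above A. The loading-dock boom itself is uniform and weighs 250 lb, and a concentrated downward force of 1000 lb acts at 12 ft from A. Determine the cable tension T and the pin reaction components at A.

T = 1592 lb, A_x = 1272 lb, A_y = 291.7 lb

ΣM about A: T·sin37°·14.4 − 250·7.2 − 1000·12 = 0 → T = 13800/(14.4·0.601815) = 1592.41 ≈ 1592 lb.
ΣF_x = 0: A_x − T·cos37° = 0 → A_x = 1592.41 × 0.798636 = 1272 lb.
ΣF_y = 0: A_y + T·sin37° − 250 − 1000 = 0 → A_y = 1250 − 1592.41 × 0.601815 = 291.7 lb.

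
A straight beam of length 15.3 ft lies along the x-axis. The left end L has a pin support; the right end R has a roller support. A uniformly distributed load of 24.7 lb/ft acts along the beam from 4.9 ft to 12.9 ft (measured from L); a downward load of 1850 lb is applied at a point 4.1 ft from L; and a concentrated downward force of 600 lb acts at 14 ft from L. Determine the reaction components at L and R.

L_x = 0, L_y = 1488 lb, R_y = 1160 lb

Resultant of the distributed load: 24.7 × 8 = 197.6 lb at 8.9 ft from L.
ΣM about L: R_y·15.3 − (24.7·8)·8.9 − 1850·4.1 − 600·14 = 0 → R_y = 17743.64/15.3 = 1159.72 ≈ 1160 lb.
ΣF_y = 0: L_y + 1159.72 − 24.7·8 − 1850 − 600 = 0 → L_y = 1488 lb.
ΣF_x = 0: no horizontal applied forces, so L_x = 0.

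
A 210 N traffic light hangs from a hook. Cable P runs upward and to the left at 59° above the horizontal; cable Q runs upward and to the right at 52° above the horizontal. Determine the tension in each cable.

ΣF_x = 0: −T_P·cos59° + T_Q·cos52° = 0 → T_Q = 0.836561·T_P.
ΣF_y = 0: T_P·sin59° + T_Q·sin52° = 210.
Substitute: T_P·(0.857167 + 0.836561·0.788011) = 210 → T_P = 138.487 ≈ 138.5 N.
Then T_Q = 0.836561 × 138.487 = 115.9 N.

T_P = 138.5 N, T_Q = 115.9 N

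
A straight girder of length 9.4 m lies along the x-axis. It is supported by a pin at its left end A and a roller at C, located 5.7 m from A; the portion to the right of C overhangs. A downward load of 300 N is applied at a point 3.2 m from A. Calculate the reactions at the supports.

A_x = 0, A_y = 131.6 N, C_y = 168.4 N

Moments about A: C_y·5.7 − 300·3.2 = 0 → C_y = 960/5.7 = 168.421 ≈ 168.4 N.
ΣF_y = 0: A_y + 168.421 − 300 = 0 → A_y = 131.6 N.
ΣF_x = 0: no horizontal applied forces, so A_x = 0.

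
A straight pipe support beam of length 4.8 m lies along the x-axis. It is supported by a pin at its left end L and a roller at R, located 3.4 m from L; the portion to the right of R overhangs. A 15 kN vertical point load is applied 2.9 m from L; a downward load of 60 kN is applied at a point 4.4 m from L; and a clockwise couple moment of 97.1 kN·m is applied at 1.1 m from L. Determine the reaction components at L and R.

L_x = 0, L_y = -44.00 kN, R_y = 119.0 kN

Moments about L: R_y·3.4 − 15·2.9 − 60·4.4 − 97.1 = 0 → R_y = 404.6/3.4 = 119.0 kN.
ΣF_y = 0: L_y + 119 − 15 − 60 = 0 → L_y = -44.00 kN.
ΣF_x = 0: no horizontal applied forces, so L_x = 0.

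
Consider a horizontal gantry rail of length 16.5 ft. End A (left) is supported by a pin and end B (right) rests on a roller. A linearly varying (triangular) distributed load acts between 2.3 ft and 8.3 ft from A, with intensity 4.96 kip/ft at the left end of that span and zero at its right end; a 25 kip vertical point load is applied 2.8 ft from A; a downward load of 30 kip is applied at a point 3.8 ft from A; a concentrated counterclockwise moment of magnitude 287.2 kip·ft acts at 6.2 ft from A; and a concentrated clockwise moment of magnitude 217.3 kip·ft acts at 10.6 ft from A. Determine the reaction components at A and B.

Resultant of the triangular load: ½ × 4.96 × 6 = 14.88 kip, acting at 4.3 ft from A (one-third of the span from the peak).
ΣM about A: B_y·16.5 − (½·4.96·6)·4.3 − 25·2.8 − 30·3.8 + 287.2 − 217.3 = 0 → B_y = 178.084/16.5 = 10.793 ≈ 10.79 kip.
ΣF_y = 0: A_y + 10.793 − ½·4.96·6 − 25 − 30 = 0 → A_y = 59.09 kip.
ΣF_x = 0: no horizontal applied forces, so A_x = 0.

A_x = 0, A_y = 59.09 kip, B_y = 10.79 kip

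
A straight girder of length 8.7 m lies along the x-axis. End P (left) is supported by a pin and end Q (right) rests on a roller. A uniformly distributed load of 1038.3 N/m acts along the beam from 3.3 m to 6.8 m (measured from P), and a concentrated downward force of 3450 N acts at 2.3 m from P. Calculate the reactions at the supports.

Resultant of the distributed load: 1038.3 × 3.5 = 3634.05 N at 5.05 m from P.
Taking moments about P: Q_y·8.7 − (1038.3·3.5)·5.05 − 3450·2.3 = 0 → Q_y = 26286.9525/8.7 = 3021.49 ≈ 3021 N.
ΣF_y = 0: P_y + 3021.49 − 1038.3·3.5 − 3450 = 0 → P_y = 4063 N.
ΣF_x = 0: no horizontal applied forces, so P_x = 0.

P_x = 0, P_y = 4063 N, Q_y = 3021 N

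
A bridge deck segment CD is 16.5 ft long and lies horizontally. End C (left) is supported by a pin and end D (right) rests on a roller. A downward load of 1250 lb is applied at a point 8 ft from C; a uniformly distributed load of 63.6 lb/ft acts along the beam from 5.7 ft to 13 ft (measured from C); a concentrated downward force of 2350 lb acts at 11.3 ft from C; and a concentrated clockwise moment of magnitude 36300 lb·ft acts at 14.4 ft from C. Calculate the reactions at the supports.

C_x = 0, C_y = -614.3 lb, D_y = 4679 lb

Resultant of the distributed load: 63.6 × 7.3 = 464.28 lb at 9.35 ft from C.
ΣM about C: D_y·16.5 − 1250·8 − (63.6·7.3)·9.35 − 2350·11.3 − 36300 = 0 → D_y = 77196.018/16.5 = 4678.55 ≈ 4679 lb.
ΣF_y = 0: C_y + 4678.55 − 1250 − 63.6·7.3 − 2350 = 0 → C_y = -614.3 lb.
ΣF_x = 0: no horizontal applied forces, so C_x = 0.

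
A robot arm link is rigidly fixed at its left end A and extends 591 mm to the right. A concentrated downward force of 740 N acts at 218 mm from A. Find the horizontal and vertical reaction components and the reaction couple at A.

A_x = 0, A_y = 740.0 N, M_A = 161300 N·mm

ΣF_x = 0: A_x = 0.
ΣF_y = 0: A_y − 740 = 0 → A_y = 740.0 N.
ΣM about A: M_A − 740·218 = 0 → M_A = 161300 N·mm.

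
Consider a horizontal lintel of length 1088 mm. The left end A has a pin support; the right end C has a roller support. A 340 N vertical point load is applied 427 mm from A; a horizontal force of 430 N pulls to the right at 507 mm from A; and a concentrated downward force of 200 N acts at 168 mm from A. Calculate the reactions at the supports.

Taking moments about A: C_y·1088 − 340·427 − 200·168 = 0 → C_y = 178780/1088 = 164.32 ≈ 164.3 N.
ΣF_y = 0: A_y + 164.32 − 340 − 200 = 0 → A_y = 375.7 N.
ΣF_x = 0: A_x + 430 = 0 → A_x = -430.0 N.

A_x = -430.0 N, A_y = 375.7 N, C_y = 164.3 N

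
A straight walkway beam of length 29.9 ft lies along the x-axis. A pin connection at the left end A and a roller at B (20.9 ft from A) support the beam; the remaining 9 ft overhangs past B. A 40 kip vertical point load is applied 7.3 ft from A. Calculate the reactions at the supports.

A_x = 0, A_y = 26.03 kip, B_y = 13.97 kip

ΣM about A: B_y·20.9 − 40·7.3 = 0 → B_y = 292/20.9 = 13.9713 ≈ 13.97 kip.
ΣF_y = 0: A_y + 13.9713 − 40 = 0 → A_y = 26.03 kip.
ΣF_x = 0: no horizontal applied forces, so A_x = 0.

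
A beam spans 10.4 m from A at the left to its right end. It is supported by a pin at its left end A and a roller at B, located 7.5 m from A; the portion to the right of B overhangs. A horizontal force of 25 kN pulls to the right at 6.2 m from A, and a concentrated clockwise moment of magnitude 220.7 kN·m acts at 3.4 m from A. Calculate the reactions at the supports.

A_x = -25.00 kN, A_y = -29.43 kN, B_y = 29.43 kN

ΣM about A: B_y·7.5 − 220.7 = 0 → B_y = 220.7/7.5 = 29.4267 ≈ 29.43 kN.
ΣF_y = 0: A_y + 29.4267  = 0 → A_y = -29.43 kN.
ΣF_x = 0: A_x + 25 = 0 → A_x = -25.00 kN.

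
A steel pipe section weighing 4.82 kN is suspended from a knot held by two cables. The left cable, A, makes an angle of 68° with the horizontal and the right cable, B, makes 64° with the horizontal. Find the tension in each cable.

T_A = 2.843 kN, T_B = 2.430 kN

ΣF_x = 0: −T_A·cos68° + T_B·cos64° = 0 → T_B = 0.854542·T_A.
ΣF_y = 0: T_A·sin68° + T_B·sin64° = 4.82.
Substitute: T_A·(0.927184 + 0.854542·0.898794) = 4.82 → T_A = 2.84325 ≈ 2.843 kN.
Then T_B = 0.854542 × 2.84325 = 2.430 kN.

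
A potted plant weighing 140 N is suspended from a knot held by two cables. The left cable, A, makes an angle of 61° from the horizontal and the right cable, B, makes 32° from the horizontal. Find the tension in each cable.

ΣF_x = 0: −T_A·cos61° + T_B·cos32° = 0 → T_B = 0.571677·T_A.
ΣF_y = 0: T_A·sin61° + T_B·sin32° = 140.
Substitute: T_A·(0.87462 + 0.571677·0.529919) = 140 → T_A = 118.89 ≈ 118.9 N.
Then T_B = 0.571677 × 118.89 = 67.97 N.

T_A = 118.9 N, T_B = 67.97 N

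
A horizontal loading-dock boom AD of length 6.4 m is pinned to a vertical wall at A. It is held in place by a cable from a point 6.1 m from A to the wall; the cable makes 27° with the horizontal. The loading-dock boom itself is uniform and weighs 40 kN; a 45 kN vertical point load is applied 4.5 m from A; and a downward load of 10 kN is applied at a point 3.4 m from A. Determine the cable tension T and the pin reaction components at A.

ΣM about A: T·sin27°·6.1 − 40·3.2 − 45·4.5 − 10·3.4 = 0 → T = 364.5/(6.1·0.45399) = 131.62 ≈ 131.6 kN.
ΣF_x = 0: A_x − T·cos27° = 0 → A_x = 131.62 × 0.891007 = 117.3 kN.
ΣF_y = 0: A_y + T·sin27° − 40 − 45 − 10 = 0 → A_y = 95 − 131.62 × 0.45399 = 35.25 kN.

T = 131.6 kN, A_x = 117.3 kN, A_y = 35.25 kN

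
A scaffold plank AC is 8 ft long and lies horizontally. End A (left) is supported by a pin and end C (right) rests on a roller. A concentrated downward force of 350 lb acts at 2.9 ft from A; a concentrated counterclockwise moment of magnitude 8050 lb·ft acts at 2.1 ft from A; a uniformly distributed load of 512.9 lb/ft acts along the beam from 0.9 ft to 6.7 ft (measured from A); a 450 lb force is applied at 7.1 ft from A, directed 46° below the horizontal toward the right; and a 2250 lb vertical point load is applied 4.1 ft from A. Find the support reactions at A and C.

A_x = -312.6 lb, A_y = 3924 lb, C_y = 1974 lb

Resultant of the distributed load: 512.9 × 5.8 = 2974.82 lb at 3.8 ft from A.
ΣM about A: C_y·8 − 350·2.9 + 8050 − (512.9·5.8)·3.8 − 450·sin46°·7.1 − 2250·4.1 = 0 → C_y = 15792.6/8 = 1974.08 ≈ 1974 lb.
ΣF_y = 0: A_y + 1974.08 − 350 − 512.9·5.8 − 450·sin46° − 2250 = 0 → A_y = 3924 lb.
ΣF_x = 0: A_x + 450·cos46° = 0 → A_x = -312.6 lb.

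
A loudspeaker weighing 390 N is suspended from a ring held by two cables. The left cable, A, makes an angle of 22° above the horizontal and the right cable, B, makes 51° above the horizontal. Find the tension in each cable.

ΣF_x = 0: −T_A·cos22° + T_B·cos51° = 0 → T_B = 1.47331·T_A.
ΣF_y = 0: T_A·sin22° + T_B·sin51° = 390.
Substitute: T_A·(0.374607 + 1.47331·0.777146) = 390 → T_A = 256.649 ≈ 256.6 N.
Then T_B = 1.47331 × 256.649 = 378.1 N.

T_A = 256.6 N, T_B = 378.1 N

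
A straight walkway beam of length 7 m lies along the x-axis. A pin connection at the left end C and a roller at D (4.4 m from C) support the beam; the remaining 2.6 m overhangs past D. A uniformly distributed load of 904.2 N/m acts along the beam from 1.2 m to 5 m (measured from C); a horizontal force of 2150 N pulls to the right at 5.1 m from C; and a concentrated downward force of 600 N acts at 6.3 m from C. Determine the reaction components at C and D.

Resultant of the distributed load: 904.2 × 3.8 = 3435.96 N at 3.1 m from C.
Moments about C: D_y·4.4 − (904.2·3.8)·3.1 − 600·6.3 = 0 → D_y = 14431.476/4.4 = 3279.88 ≈ 3280 N.
ΣF_y = 0: C_y + 3279.88 − 904.2·3.8 − 600 = 0 → C_y = 756.1 N.
ΣF_x = 0: C_x + 2150 = 0 → C_x = -2150 N.

C_x = -2150 N, C_y = 756.1 N, D_y = 3280 N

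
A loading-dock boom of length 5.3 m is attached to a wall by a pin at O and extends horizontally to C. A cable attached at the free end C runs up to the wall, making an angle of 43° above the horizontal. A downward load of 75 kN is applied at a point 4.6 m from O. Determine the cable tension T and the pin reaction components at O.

T = 95.45 kN, O_x = 69.81 kN, O_y = 9.906 kN

ΣM about O: T·sin43°·5.3 − 75·4.6 = 0 → T = 345/(5.3·0.681998) = 95.4465 ≈ 95.45 kN.
ΣF_x = 0: O_x − T·cos43° = 0 → O_x = 95.4465 × 0.731354 = 69.81 kN.
ΣF_y = 0: O_y + T·sin43° − 75 = 0 → O_y = 75 − 95.4465 × 0.681998 = 9.906 kN.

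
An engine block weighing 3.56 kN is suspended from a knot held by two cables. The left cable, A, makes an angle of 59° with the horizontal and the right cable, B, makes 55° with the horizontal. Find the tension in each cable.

ΣF_x = 0: −T_A·cos59° + T_B·cos55° = 0 → T_B = 0.897941·T_A.
ΣF_y = 0: T_A·sin59° + T_B·sin55° = 3.56.
Substitute: T_A·(0.857167 + 0.897941·0.819152) = 3.56 → T_A = 2.23517 ≈ 2.235 kN.
Then T_B = 0.897941 × 2.23517 = 2.007 kN.

T_A = 2.235 kN, T_B = 2.007 kN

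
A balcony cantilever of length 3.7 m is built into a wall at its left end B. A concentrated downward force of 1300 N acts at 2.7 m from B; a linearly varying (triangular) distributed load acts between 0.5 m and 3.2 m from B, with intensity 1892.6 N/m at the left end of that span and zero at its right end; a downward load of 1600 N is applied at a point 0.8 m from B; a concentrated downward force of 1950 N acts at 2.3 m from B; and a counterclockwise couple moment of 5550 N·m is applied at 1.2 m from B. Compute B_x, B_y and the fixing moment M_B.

B_x = 0, B_y = 7405 N, M_B = 7302 N·m

Resultant of the triangular load: ½ × 1892.6 × 2.7 = 2555.01 N, acting at 1.4 m from B (one-third of the span from the peak).
ΣF_x = 0: B_x = 0.
ΣF_y = 0: B_y − 1300 − ½·1892.6·2.7 − 1600 − 1950 = 0 → B_y = 7405 N.
ΣM about B: M_B − 1300·2.7 − (½·1892.6·2.7)·1.4 − 1600·0.8 − 1950·2.3 + 5550 = 0 → M_B = 7302 N·m.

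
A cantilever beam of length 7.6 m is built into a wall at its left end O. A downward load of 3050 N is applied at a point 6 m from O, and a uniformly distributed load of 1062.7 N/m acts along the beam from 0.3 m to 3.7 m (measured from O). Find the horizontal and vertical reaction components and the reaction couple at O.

O_x = 0, O_y = 6663 N, M_O = 25530 N·m

Resultant of the distributed load: 1062.7 × 3.4 = 3613.18 N at 2 m from O.
ΣF_x = 0: O_x = 0.
ΣF_y = 0: O_y − 3050 − 1062.7·3.4 = 0 → O_y = 6663 N.
ΣM about O: M_O − 3050·6 − (1062.7·3.4)·2 = 0 → M_O = 25530 N·m.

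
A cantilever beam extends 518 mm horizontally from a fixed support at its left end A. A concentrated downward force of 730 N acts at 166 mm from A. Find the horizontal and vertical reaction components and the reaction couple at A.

A_x = 0, A_y = 730.0 N, M_A = 121200 N·mm

ΣF_x = 0: A_x = 0.
ΣF_y = 0: A_y − 730 = 0 → A_y = 730.0 N.
ΣM about A: M_A − 730·166 = 0 → M_A = 121200 N·mm.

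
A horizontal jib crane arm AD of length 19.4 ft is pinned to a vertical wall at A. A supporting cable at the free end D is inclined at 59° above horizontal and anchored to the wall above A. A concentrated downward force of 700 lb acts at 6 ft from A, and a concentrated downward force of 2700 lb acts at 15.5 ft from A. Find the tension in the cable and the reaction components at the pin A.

ΣM about A: T·sin59°·19.4 − 700·6 − 2700·15.5 = 0 → T = 46050/(19.4·0.857167) = 2769.25 ≈ 2769 lb.
ΣF_x = 0: A_x − T·cos59° = 0 → A_x = 2769.25 × 0.515038 = 1426 lb.
ΣF_y = 0: A_y + T·sin59° − 700 − 2700 = 0 → A_y = 3400 − 2769.25 × 0.857167 = 1026 lb.

T = 2769 lb, A_x = 1426 lb, A_y = 1026 lb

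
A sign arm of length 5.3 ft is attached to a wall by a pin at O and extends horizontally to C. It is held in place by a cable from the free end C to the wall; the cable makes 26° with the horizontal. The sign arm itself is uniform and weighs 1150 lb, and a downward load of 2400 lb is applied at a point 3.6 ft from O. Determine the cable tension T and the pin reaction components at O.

T = 5030 lb, O_x = 4521 lb, O_y = 1345 lb

ΣM about O: T·sin26°·5.3 − 1150·2.65 − 2400·3.6 = 0 → T = 11687.5/(5.3·0.438371) = 5030.42 ≈ 5030 lb.
ΣF_x = 0: O_x − T·cos26° = 0 → O_x = 5030.42 × 0.898794 = 4521 lb.
ΣF_y = 0: O_y + T·sin26° − 1150 − 2400 = 0 → O_y = 3550 − 5030.42 × 0.438371 = 1345 lb.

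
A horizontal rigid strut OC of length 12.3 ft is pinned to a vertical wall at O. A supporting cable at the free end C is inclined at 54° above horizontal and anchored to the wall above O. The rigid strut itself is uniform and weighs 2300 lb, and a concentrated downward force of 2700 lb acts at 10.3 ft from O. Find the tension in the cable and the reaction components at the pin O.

ΣM about O: T·sin54°·12.3 − 2300·6.15 − 2700·10.3 = 0 → T = 41955/(12.3·0.809017) = 4216.2 ≈ 4216 lb.
ΣF_x = 0: O_x − T·cos54° = 0 → O_x = 4216.2 × 0.587785 = 2478 lb.
ΣF_y = 0: O_y + T·sin54° − 2300 − 2700 = 0 → O_y = 5000 − 4216.2 × 0.809017 = 1589 lb.

T = 4216 lb, O_x = 2478 lb, O_y = 1589 lb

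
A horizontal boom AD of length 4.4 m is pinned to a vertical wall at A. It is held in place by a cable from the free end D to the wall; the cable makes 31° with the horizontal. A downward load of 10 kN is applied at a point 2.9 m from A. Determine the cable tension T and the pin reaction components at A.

ΣM about A: T·sin31°·4.4 − 10·2.9 = 0 → T = 29/(4.4·0.515038) = 12.7969 ≈ 12.80 kN.
ΣF_x = 0: A_x − T·cos31° = 0 → A_x = 12.7969 × 0.857167 = 10.97 kN.
ΣF_y = 0: A_y + T·sin31° − 10 = 0 → A_y = 10 − 12.7969 × 0.515038 = 3.409 kN.

T = 12.80 kN, A_x = 10.97 kN, A_y = 3.409 kN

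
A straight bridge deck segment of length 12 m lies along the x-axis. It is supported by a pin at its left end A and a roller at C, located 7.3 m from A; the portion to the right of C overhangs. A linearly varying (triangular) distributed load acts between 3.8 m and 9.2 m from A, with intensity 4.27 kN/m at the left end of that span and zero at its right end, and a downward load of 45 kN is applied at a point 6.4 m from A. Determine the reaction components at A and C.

Resultant of the triangular load: ½ × 4.27 × 5.4 = 11.529 kN, acting at 5.6 m from A (one-third of the span from the peak).
Taking moments about A: C_y·7.3 − (½·4.27·5.4)·5.6 − 45·6.4 = 0 → C_y = 352.5624/7.3 = 48.2962 ≈ 48.30 kN.
ΣF_y = 0: A_y + 48.2962 − ½·4.27·5.4 − 45 = 0 → A_y = 8.233 kN.
ΣF_x = 0: no horizontal applied forces, so A_x = 0.

A_x = 0, A_y = 8.233 kN, C_y = 48.30 kN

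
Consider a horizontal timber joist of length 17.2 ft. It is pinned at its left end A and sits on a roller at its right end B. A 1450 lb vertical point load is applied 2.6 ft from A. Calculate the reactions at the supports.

ΣM about A: B_y·17.2 − 1450·2.6 = 0 → B_y = 3770/17.2 = 219.186 ≈ 219.2 lb.
ΣF_y = 0: A_y + 219.186 − 1450 = 0 → A_y = 1231 lb.
ΣF_x = 0: no horizontal applied forces, so A_x = 0.

A_x = 0, A_y = 1231 lb, B_y = 219.2 lb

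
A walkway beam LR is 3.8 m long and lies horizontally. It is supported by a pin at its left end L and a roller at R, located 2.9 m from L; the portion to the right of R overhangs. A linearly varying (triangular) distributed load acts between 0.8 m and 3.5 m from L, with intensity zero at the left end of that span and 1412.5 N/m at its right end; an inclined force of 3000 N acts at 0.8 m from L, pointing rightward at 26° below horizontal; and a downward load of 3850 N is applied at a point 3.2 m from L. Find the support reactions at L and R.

L_x = -2696 N, L_y = 751.3 N, R_y = 6321 N

Resultant of the triangular load: ½ × 1412.5 × 2.7 = 1906.875 N, acting at 2.6 m from L (one-third of the span from the peak).
ΣM about L: R_y·2.9 − (½·1412.5·2.7)·2.6 − 3000·sin26°·0.8 − 3850·3.2 = 0 → R_y = 18330/2.9 = 6320.69 ≈ 6321 N.
ΣF_y = 0: L_y + 6320.69 − ½·1412.5·2.7 − 3000·sin26° − 3850 = 0 → L_y = 751.3 N.
ΣF_x = 0: L_x + 3000·cos26° = 0 → L_x = -2696 N.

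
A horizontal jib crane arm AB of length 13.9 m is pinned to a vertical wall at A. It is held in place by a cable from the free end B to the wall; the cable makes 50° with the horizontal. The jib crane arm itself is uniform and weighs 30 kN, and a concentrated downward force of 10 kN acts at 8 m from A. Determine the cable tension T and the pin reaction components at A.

ΣM about A: T·sin50°·13.9 − 30·6.95 − 10·8 = 0 → T = 288.5/(13.9·0.766044) = 27.0943 ≈ 27.09 kN.
ΣF_x = 0: A_x − T·cos50° = 0 → A_x = 27.0943 × 0.642788 = 17.42 kN.
ΣF_y = 0: A_y + T·sin50° − 30 − 10 = 0 → A_y = 40 − 27.0943 × 0.766044 = 19.24 kN.

T = 27.09 kN, A_x = 17.42 kN, A_y = 19.24 kN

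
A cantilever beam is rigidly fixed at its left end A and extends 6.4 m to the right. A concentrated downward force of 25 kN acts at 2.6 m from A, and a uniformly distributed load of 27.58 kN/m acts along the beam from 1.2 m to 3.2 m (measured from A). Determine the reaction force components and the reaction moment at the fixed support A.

Resultant of the distributed load: 27.58 × 2 = 55.16 kN at 2.2 m from A.
ΣF_x = 0: A_x = 0.
ΣF_y = 0: A_y − 25 − 27.58·2 = 0 → A_y = 80.16 kN.
ΣM about A: M_A − 25·2.6 − (27.58·2)·2.2 = 0 → M_A = 186.4 kN·m.

A_x = 0, A_y = 80.16 kN, M_A = 186.4 kN·m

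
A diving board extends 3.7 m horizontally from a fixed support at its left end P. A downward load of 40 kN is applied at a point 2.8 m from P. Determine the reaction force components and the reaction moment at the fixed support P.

P_x = 0, P_y = 40.00 kN, M_P = 112.0 kN·m

ΣF_x = 0: P_x = 0.
ΣF_y = 0: P_y − 40 = 0 → P_y = 40.00 kN.
ΣM about P: M_P − 40·2.8 = 0 → M_P = 112.0 kN·m.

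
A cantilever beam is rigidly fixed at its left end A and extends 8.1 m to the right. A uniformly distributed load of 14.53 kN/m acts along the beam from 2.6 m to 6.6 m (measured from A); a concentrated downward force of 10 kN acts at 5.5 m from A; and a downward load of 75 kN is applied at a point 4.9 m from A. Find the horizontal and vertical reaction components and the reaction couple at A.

A_x = 0, A_y = 143.1 kN, M_A = 689.9 kN·m

Resultant of the distributed load: 14.53 × 4 = 58.12 kN at 4.6 m from A.
ΣF_x = 0: A_x = 0.
ΣF_y = 0: A_y − 14.53·4 − 10 − 75 = 0 → A_y = 143.1 kN.
ΣM about A: M_A − (14.53·4)·4.6 − 10·5.5 − 75·4.9 = 0 → M_A = 689.9 kN·m.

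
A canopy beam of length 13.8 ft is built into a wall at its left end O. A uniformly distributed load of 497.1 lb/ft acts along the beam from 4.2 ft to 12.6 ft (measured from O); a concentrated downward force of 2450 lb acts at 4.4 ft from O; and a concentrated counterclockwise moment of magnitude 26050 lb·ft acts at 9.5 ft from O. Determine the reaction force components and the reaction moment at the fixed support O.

Resultant of the distributed load: 497.1 × 8.4 = 4175.64 lb at 8.4 ft from O.
ΣF_x = 0: O_x = 0.
ΣF_y = 0: O_y − 497.1·8.4 − 2450 = 0 → O_y = 6626 lb.
ΣM about O: M_O − (497.1·8.4)·8.4 − 2450·4.4 + 26050 = 0 → M_O = 19810 lb·ft.

O_x = 0, O_y = 6626 lb, M_O = 19810 lb·ft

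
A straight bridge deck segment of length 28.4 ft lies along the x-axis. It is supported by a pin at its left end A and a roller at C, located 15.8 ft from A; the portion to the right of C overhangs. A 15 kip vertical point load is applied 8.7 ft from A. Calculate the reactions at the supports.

A_x = 0, A_y = 6.741 kip, C_y = 8.259 kip

ΣM about A: C_y·15.8 − 15·8.7 = 0 → C_y = 130.5/15.8 = 8.25949 ≈ 8.259 kip.
ΣF_y = 0: A_y + 8.25949 − 15 = 0 → A_y = 6.741 kip.
ΣF_x = 0: no horizontal applied forces, so A_x = 0.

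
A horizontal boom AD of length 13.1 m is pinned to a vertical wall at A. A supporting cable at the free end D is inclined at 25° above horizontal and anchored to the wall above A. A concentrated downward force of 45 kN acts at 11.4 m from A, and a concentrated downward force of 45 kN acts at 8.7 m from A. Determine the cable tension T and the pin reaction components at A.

ΣM about A: T·sin25°·13.1 − 45·11.4 − 45·8.7 = 0 → T = 904.5/(13.1·0.422618) = 163.376 ≈ 163.4 kN.
ΣF_x = 0: A_x − T·cos25° = 0 → A_x = 163.376 × 0.906308 = 148.1 kN.
ΣF_y = 0: A_y + T·sin25° − 45 − 45 = 0 → A_y = 90 − 163.376 × 0.422618 = 20.95 kN.

T = 163.4 kN, A_x = 148.1 kN, A_y = 20.95 kN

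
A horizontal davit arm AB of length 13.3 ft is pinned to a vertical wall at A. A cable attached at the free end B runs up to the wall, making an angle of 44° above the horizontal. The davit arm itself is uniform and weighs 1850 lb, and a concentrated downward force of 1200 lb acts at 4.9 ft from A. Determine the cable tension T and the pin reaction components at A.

ΣM about A: T·sin44°·13.3 − 1850·6.65 − 1200·4.9 = 0 → T = 18182.5/(13.3·0.694658) = 1968.03 ≈ 1968 lb.
ΣF_x = 0: A_x − T·cos44° = 0 → A_x = 1968.03 × 0.71934 = 1416 lb.
ΣF_y = 0: A_y + T·sin44° − 1850 − 1200 = 0 → A_y = 3050 − 1968.03 × 0.694658 = 1683 lb.

T = 1968 lb, A_x = 1416 lb, A_y = 1683 lb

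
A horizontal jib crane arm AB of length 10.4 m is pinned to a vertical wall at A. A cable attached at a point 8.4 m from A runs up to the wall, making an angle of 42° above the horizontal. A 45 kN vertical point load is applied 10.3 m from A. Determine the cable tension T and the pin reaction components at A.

ΣM about A: T·sin42°·8.4 − 45·10.3 = 0 → T = 463.5/(8.4·0.669131) = 82.463 ≈ 82.46 kN.
ΣF_x = 0: A_x − T·cos42° = 0 → A_x = 82.463 × 0.743145 = 61.28 kN.
ΣF_y = 0: A_y + T·sin42° − 45 = 0 → A_y = 45 − 82.463 × 0.669131 = -10.18 kN.

T = 82.46 kN, A_x = 61.28 kN, A_y = -10.18 kN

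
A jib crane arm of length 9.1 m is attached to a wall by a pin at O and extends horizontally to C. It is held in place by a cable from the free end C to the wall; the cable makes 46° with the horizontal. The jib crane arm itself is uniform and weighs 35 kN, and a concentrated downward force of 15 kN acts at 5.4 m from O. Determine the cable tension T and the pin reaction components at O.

ΣM about O: T·sin46°·9.1 − 35·4.55 − 15·5.4 = 0 → T = 240.25/(9.1·0.71934) = 36.7018 ≈ 36.70 kN.
ΣF_x = 0: O_x − T·cos46° = 0 → O_x = 36.7018 × 0.694658 = 25.50 kN.
ΣF_y = 0: O_y + T·sin46° − 35 − 15 = 0 → O_y = 50 − 36.7018 × 0.71934 = 23.60 kN.

T = 36.70 kN, O_x = 25.50 kN, O_y = 23.60 kN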